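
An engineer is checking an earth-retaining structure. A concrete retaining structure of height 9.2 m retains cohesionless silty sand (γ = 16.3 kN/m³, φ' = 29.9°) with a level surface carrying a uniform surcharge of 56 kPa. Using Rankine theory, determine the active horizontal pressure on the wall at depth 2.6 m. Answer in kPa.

32.9 kPa

K_a = (1 − sin φ)/(1 + sin φ) = 0.3347.
σ_v = γz + q = 16.3 × 2.6 + 56 = 98.38 kPa.
σ_h = K_a σ_v = 0.3347 × 98.38 = 32.93 kPa.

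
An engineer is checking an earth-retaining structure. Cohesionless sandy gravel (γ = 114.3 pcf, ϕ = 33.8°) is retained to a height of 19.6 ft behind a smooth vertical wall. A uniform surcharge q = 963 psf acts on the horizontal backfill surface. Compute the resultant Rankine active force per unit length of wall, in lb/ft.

11600 lb/ft

K_a = tan²(45° − φ/2) = 0.2851.
Soil triangle: ½ K_a γ H² = 0.5×0.2851×114.3×19.6² = 6259 lb/ft.
Surcharge rectangle: K_a q H = 0.2851×963×19.6 = 5381 lb/ft.
Total = 6259 + 5381 = 11640 lb/ft.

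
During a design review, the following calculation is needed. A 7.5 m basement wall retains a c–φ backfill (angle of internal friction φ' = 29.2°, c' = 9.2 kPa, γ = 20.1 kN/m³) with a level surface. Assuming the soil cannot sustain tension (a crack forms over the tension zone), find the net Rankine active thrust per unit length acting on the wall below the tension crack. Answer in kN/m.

122 kN/m

K_a = 0.3442; √K_a = 0.5867.
Tension-crack depth z_c = 2c/(γ√K_a) = 2×9.2/(20.1×0.5867) = 1.560 m.
σ_a at base = K_a γ H − 2c√K_a = 0.3442×20.1×7.5 − 2×9.2×0.5867 = 41.09 kPa.
P_a = ½ × 41.09 × (H − z_c) = 0.5×41.09×5.940 = 122.0 kN/m.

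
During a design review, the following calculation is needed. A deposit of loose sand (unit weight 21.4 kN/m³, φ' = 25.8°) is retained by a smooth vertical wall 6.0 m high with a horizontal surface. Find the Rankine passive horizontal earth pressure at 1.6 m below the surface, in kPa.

K_p = (1 + sin φ)/(1 − sin φ) = 2.541.
σ_h = K_p γ z = 2.541 × 21.4 × 1.6 = 87.01 kPa.

87.0 kPa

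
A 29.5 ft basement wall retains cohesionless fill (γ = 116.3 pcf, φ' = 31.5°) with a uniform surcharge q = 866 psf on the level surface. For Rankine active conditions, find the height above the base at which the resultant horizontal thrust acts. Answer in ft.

11.5 ft

K_a = 0.3136.
Triangular part P₁ = ½K_aγH² = 15870 at H/3 = 9.833 ft; rectangular part P₂ = K_a q H = 8012 at H/2 = 14.75 ft.
ȳ = (P₁·9.833 + P₂·14.75)/(P₁+P₂) = 11.48 ft.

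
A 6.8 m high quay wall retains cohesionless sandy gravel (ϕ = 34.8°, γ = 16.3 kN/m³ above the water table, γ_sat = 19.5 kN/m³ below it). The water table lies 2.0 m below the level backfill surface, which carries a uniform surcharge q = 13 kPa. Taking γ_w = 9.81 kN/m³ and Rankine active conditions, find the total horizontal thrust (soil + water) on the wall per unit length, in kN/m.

K_a = tan²(45° − φ/2) = 0.2733.
γ' = 19.5 − 9.81 = 9.690 kN/m³. h₂ = H − d_w = 4.8 m.
σ'_h: at surface K_a·q = 3.553; at WT K_a(q+γd_w) = 12.46; at base K_a(q+γd_w+γ'h₂) = 25.17 kPa.
P₁ = ½(3.553+12.46)×2.0 = 16.02; P₂ = ½(12.46+25.17)×4.8 = 90.33; P_w = ½γ_w h₂² = 113.0.
Total = 16.02+90.33+113.0 = 219.4 kN/m.

219 kN/m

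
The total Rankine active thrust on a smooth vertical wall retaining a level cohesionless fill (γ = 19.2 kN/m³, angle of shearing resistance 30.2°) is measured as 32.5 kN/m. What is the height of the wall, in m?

K_a = 0.3307. P_a = ½ K_a γ H² ⇒ H = √(2P_a/(K_a γ)).
H = √(2×32.5/(0.3307×19.2)) = 3.200 m.

3.20 m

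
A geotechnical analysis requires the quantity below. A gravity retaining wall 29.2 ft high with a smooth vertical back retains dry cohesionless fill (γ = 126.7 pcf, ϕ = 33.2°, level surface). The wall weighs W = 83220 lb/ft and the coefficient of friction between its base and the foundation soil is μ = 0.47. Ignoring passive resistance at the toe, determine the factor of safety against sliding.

2.48

K_a = tan²(45° − 33.2°/2) = 0.2924.
P_a = ½K_aγH² = 0.5×0.2924×126.7×29.2² = 15790 lb/ft, acting at H/3 = 9.733 ft above the base.
FS_sliding = μW / P_a = 0.47×83220 / 15790 = 2.477.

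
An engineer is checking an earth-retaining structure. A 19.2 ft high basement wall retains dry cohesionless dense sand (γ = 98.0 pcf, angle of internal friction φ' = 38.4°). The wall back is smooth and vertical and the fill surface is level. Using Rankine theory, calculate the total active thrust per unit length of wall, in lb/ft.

K_a = tan²(45° − φ/2) = 0.2337.
P_a = ½ K_a γ H² = 0.5 × 0.2337 × 98.0 × 19.2² = 4221 lb/ft.

4220 lb/ft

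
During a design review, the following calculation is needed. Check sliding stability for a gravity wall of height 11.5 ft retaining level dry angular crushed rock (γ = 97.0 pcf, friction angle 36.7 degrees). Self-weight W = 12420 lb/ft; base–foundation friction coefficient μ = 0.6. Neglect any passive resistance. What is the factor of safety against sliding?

4.61

K_a = tan²(45° − 36.7°/2) = 0.2519.
P_a = ½K_aγH² = 0.5×0.2519×97.0×11.5² = 1615 lb/ft, acting at H/3 = 3.833 ft above the base.
FS_sliding = μW / P_a = 0.6×12420 / 1615 = 4.613.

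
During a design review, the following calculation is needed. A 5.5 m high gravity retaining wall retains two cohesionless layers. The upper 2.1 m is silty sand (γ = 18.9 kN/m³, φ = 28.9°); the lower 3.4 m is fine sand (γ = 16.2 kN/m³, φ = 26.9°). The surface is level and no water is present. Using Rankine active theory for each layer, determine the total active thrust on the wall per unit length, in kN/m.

K_a1 = tan²(45°−28.9°/2) = 0.3484; K_a2 = tan²(45°−26.9°/2) = 0.3770.
Layer 1: σ at base = K_a1 γ₁ h₁ = 13.83 kPa; P₁ = ½×13.83×2.1 = 14.52.
Layer 2: σ_v at top = γ₁h₁ = 39.69; σ_h top = K_a2×39.69 = 14.96; σ_h base = K_a2×(39.69+16.2×3.4) = 35.73.
P₂ = ½(14.96+35.73)×3.4 = 86.18. Total P_a = 14.52+86.18 = 100.7 kN/m.

101 kN/m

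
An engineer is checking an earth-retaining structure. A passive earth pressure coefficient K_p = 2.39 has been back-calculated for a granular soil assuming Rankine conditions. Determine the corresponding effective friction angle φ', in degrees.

K_p = (1+sin φ)/(1−sin φ) ⇒ sin φ = (K_p − 1)/(K_p + 1) = 0.4100.
φ = arcsin(0.4100) = 24.21°.

24.2°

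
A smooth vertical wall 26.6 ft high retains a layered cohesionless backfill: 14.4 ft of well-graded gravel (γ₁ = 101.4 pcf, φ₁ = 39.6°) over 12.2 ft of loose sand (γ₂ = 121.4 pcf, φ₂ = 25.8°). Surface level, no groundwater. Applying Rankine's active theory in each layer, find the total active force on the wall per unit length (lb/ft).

12900 lb/ft

K_a1 = tan²(45°−39.6°/2) = 0.2214; K_a2 = tan²(45°−25.8°/2) = 0.3935.
Layer 1: σ at base = K_a1 γ₁ h₁ = 323.3 psf; P₁ = ½×323.3×14.4 = 2328.
Layer 2: σ_v at top = γ₁h₁ = 1460; σ_h top = K_a2×1460 = 574.6; σ_h base = K_a2×(1460+121.4×12.2) = 1157.
P₂ = ½(574.6+1157)×12.2 = 10570. Total P_a = 2328+10570 = 12890 lb/ft.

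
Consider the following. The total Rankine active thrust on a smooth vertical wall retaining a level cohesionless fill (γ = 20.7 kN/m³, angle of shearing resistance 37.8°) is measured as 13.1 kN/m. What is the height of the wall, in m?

K_a = 0.2400. P_a = ½ K_a γ H² ⇒ H = √(2P_a/(K_a γ)).
H = √(2×13.1/(0.2400×20.7)) = 2.296 m.

2.30 m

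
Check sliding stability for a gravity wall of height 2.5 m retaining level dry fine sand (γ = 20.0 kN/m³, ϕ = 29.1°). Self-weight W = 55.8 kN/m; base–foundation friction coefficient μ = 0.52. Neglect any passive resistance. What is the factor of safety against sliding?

1.34

K_a = tan²(45° − 29.1°/2) = 0.3456.
P_a = ½K_aγH² = 0.5×0.3456×20.0×2.5² = 21.60 kN/m, acting at H/3 = 0.8333 m above the base.
FS_sliding = μW / P_a = 0.52×55.8 / 21.60 = 1.343.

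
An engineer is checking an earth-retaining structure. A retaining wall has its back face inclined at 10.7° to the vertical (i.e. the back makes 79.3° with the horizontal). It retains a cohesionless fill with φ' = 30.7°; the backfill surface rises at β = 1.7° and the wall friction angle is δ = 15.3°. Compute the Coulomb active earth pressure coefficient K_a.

K_a = sin²(α+φ) / [sin²α · sin(α−δ) · (1 + √{sin(φ+δ)sin(φ−β) / (sin(α−δ)sin(α+β))})²].
With α = 79.3°, φ = 30.7°, δ = 15.3°, β = 1.7°: K_a = 0.3845.

0.384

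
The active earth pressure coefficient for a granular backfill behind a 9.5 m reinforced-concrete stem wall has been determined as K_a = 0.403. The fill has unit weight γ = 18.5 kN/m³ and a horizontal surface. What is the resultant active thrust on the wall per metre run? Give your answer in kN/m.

P = ½ K_a γ H² = 0.5 × 0.403 × 18.5 × 9.5² = 336.4 kN/m.

336 kN/m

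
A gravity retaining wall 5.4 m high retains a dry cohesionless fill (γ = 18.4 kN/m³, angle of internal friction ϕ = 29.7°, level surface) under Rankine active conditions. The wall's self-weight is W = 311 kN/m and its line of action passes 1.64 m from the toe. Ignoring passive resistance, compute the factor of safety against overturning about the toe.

3.13

K_a = tan²(45° − 29.7°/2) = 0.3374.
P_a = ½K_aγH² = 0.5×0.3374×18.4×5.4² = 90.51 kN/m, acting at H/3 = 1.800 m above the base.
Overturning moment M_o = P_a × H/3 = 90.51 × 1.800 = 162.9.
Resisting moment M_r = W × 1.64 = 311 × 1.64 = 510.0.
FS_overturning = M_r/M_o = 510.0/162.9 = 3.131.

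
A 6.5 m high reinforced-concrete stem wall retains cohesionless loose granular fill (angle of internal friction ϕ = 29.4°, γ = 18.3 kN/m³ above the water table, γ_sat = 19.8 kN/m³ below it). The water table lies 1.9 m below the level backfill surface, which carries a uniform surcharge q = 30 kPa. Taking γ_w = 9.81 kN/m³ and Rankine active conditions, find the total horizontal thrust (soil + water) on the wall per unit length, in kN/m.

K_a = tan²(45° − φ/2) = 0.3415.
γ' = 19.8 − 9.81 = 9.990 kN/m³. h₂ = H − d_w = 4.6 m.
σ'_h: at surface K_a·q = 10.24; at WT K_a(q+γd_w) = 22.12; at base K_a(q+γd_w+γ'h₂) = 37.81 kPa.
P₁ = ½(10.24+22.12)×1.9 = 30.74; P₂ = ½(22.12+37.81)×4.6 = 137.8; P_w = ½γ_w h₂² = 103.8.
Total = 30.74+137.8+103.8 = 272.4 kN/m.

272 kN/m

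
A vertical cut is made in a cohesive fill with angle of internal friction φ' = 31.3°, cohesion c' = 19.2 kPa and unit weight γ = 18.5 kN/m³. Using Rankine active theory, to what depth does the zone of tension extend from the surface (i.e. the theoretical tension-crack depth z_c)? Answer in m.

3.69 m

K_a = tan²(45° − 31.3°/2) = 0.3162; √K_a = 0.5623.
The active pressure is zero where K_a γ z = 2c√K_a, so z_c = 2c/(γ√K_a) = 2×19.2/(18.5×0.5623) = 3.691 m.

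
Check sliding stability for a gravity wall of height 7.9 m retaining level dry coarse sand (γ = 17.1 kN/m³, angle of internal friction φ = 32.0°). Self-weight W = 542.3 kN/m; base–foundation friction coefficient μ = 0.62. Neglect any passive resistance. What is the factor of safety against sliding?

K_a = tan²(45° − 32.0°/2) = 0.3073.
P_a = ½K_aγH² = 0.5×0.3073×17.1×7.9² = 164.0 kN/m, acting at H/3 = 2.633 m above the base.
FS_sliding = μW / P_a = 0.62×542.3 / 164.0 = 2.051.

2.05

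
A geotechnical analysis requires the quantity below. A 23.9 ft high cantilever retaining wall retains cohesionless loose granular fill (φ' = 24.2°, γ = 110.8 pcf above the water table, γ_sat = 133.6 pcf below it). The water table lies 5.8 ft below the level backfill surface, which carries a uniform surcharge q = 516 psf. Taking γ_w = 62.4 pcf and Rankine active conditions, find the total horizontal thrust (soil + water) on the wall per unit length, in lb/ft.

25900 lb/ft

K_a = tan²(45° − φ/2) = 0.4185.
γ' = 133.6 − 62.4 = 71.20 pcf. h₂ = H − d_w = 18.1 ft.
σ'_h: at surface K_a·q = 216.0; at WT K_a(q+γd_w) = 484.9; at base K_a(q+γd_w+γ'h₂) = 1024 psf.
P₁ = ½(216.0+484.9)×5.8 = 2033; P₂ = ½(484.9+1024)×18.1 = 13660; P_w = ½γ_w h₂² = 10220.
Total = 2033+13660+10220 = 25910 lb/ft.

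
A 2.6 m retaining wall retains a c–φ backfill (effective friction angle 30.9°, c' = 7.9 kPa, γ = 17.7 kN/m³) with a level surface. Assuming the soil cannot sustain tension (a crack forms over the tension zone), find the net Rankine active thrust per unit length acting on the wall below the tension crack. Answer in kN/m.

2.99 kN/m

K_a = 0.3214; √K_a = 0.5669.
Tension-crack depth z_c = 2c/(γ√K_a) = 2×7.9/(17.7×0.5669) = 1.575 m.
σ_a at base = K_a γ H − 2c√K_a = 0.3214×17.7×2.6 − 2×7.9×0.5669 = 5.834 kPa.
P_a = ½ × 5.834 × (H − z_c) = 0.5×5.834×1.025 = 2.991 kN/m.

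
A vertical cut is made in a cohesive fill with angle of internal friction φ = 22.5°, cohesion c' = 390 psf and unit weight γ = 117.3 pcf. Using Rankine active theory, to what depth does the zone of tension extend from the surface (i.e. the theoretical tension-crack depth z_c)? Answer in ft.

9.95 ft

K_a = tan²(45° − 22.5°/2) = 0.4465; √K_a = 0.6682.
The active pressure is zero where K_a γ z = 2c√K_a, so z_c = 2c/(γ√K_a) = 2×390/(117.3×0.6682) = 9.952 ft.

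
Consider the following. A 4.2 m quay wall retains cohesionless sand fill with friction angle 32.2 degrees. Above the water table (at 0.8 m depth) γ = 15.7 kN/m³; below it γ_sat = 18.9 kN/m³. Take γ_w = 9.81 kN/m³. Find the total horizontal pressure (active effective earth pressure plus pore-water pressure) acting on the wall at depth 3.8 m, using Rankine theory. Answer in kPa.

K_a = (1 − sin φ)/(1 + sin φ) = 0.3047.
γ' = 18.9 − 9.81 = 9.090 kN/m³.
Effective vertical stress at 3.8 m: σ'_v = 15.7×0.8 + 9.090×3.00 = 39.83 kPa.
σ'_h = K_a σ'_v = 0.3047 × 39.83 = 12.14 kPa; u = γ_w × 3.00 = 29.43 kPa.
Total σ_h = 12.14 + 29.43 = 41.57 kPa.

41.6 kPa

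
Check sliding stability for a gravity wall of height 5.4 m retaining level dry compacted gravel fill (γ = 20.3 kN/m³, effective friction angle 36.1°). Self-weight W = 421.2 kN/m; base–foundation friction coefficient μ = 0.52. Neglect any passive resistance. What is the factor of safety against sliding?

K_a = tan²(45° − 36.1°/2) = 0.2585.
P_a = ½K_aγH² = 0.5×0.2585×20.3×5.4² = 76.51 kN/m, acting at H/3 = 1.800 m above the base.
FS_sliding = μW / P_a = 0.52×421.2 / 76.51 = 2.863.

2.86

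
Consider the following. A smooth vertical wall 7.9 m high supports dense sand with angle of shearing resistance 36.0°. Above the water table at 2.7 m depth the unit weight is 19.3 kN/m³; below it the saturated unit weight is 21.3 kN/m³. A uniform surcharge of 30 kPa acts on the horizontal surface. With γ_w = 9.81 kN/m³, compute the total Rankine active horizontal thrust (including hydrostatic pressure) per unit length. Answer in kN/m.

323 kN/m

K_a = tan²(45° − φ/2) = 0.2596.
γ' = 21.3 − 9.81 = 11.49 kN/m³. h₂ = H − d_w = 5.2 m.
σ'_h: at surface K_a·q = 7.788; at WT K_a(q+γd_w) = 21.32; at base K_a(q+γd_w+γ'h₂) = 36.83 kPa.
P₁ = ½(7.788+21.32)×2.7 = 39.29; P₂ = ½(21.32+36.83)×5.2 = 151.2; P_w = ½γ_w h₂² = 132.6.
Total = 39.29+151.2+132.6 = 323.1 kN/m.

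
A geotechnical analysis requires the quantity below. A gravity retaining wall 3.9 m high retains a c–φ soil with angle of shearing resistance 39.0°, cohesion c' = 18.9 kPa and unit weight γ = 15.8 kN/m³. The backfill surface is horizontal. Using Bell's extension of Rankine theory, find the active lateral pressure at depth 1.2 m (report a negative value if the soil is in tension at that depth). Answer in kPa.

-13.7 kPa

K_a = (1 − sin φ)/(1 + sin φ) = 0.2275.
σ_a = K_a γ z − 2c√K_a = 0.2275×15.8×1.2 − 2×18.9×0.4770 = -13.72 kPa.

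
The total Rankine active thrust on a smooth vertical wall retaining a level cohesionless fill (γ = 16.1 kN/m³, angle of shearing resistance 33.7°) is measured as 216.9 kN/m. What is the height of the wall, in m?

K_a = 0.2863. P_a = ½ K_a γ H² ⇒ H = √(2P_a/(K_a γ)).
H = √(2×216.9/(0.2863×16.1)) = 9.701 m.

9.70 m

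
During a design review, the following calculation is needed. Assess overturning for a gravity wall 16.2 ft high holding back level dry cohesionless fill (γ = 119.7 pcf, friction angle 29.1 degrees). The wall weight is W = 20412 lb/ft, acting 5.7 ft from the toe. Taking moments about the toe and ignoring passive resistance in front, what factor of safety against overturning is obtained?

K_a = tan²(45° − 29.1°/2) = 0.3456.
P_a = ½K_aγH² = 0.5×0.3456×119.7×16.2² = 5428 lb/ft, acting at H/3 = 5.400 ft above the base.
Overturning moment M_o = P_a × H/3 = 5428 × 5.400 = 29310.
Resisting moment M_r = W × 5.7 = 20412 × 5.7 = 116300.
FS_overturning = M_r/M_o = 116300/29310 = 3.969.

3.97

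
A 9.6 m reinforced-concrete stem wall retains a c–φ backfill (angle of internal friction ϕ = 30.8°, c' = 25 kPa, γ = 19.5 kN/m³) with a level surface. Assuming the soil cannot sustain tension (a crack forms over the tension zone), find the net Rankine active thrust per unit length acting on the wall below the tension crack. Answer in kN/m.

K_a = 0.3227; √K_a = 0.5681.
Tension-crack depth z_c = 2c/(γ√K_a) = 2×25/(19.5×0.5681) = 4.514 m.
σ_a at base = K_a γ H − 2c√K_a = 0.3227×19.5×9.6 − 2×25×0.5681 = 32.01 kPa.
P_a = ½ × 32.01 × (H − z_c) = 0.5×32.01×5.086 = 81.40 kN/m.

81.4 kN/m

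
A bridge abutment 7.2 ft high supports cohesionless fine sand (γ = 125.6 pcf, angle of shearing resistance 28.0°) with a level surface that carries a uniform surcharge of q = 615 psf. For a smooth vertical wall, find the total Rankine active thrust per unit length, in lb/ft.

K_a = tan²(45° − φ/2) = 0.3610.
Soil triangle: ½ K_a γ H² = 0.5×0.3610×125.6×7.2² = 1175 lb/ft.
Surcharge rectangle: K_a q H = 0.3610×615×7.2 = 1599 lb/ft.
Total = 1175 + 1599 = 2774 lb/ft.

2770 lb/ft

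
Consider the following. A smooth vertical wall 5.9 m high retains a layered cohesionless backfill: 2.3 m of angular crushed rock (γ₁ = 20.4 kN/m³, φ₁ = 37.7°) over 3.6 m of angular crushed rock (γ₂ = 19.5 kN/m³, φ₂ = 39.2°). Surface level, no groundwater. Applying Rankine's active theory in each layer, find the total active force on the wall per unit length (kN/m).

K_a1 = tan²(45°−37.7°/2) = 0.2411; K_a2 = tan²(45°−39.2°/2) = 0.2255.
Layer 1: σ at base = K_a1 γ₁ h₁ = 11.31 kPa; P₁ = ½×11.31×2.3 = 13.01.
Layer 2: σ_v at top = γ₁h₁ = 46.92; σ_h top = K_a2×46.92 = 10.58; σ_h base = K_a2×(46.92+19.5×3.6) = 26.41.
P₂ = ½(10.58+26.41)×3.6 = 66.57. Total P_a = 13.01+66.57 = 79.58 kN/m.

79.6 kN/m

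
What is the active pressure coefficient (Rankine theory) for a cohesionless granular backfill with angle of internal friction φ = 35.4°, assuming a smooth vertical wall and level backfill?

0.266

K_a = (1 − sin φ)/(1 + sin φ) = (1 − sin 35.4°)/(1 + sin 35.4°) = 0.2664.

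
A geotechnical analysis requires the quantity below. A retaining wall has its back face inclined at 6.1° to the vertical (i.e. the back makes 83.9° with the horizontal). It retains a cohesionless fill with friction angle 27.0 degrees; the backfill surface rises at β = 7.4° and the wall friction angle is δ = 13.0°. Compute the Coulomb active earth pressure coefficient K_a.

0.428

K_a = sin²(α+φ) / [sin²α · sin(α−δ) · (1 + √{sin(φ+δ)sin(φ−β) / (sin(α−δ)sin(α+β))})²].
With α = 83.9°, φ = 27.0°, δ = 13.0°, β = 7.4°: K_a = 0.4278.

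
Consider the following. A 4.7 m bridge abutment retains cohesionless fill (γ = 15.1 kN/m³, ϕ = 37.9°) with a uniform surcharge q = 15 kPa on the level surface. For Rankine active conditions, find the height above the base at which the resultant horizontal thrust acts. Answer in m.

K_a = 0.2389.
Triangular part P₁ = ½K_aγH² = 39.85 at H/3 = 1.567 m; rectangular part P₂ = K_a q H = 16.85 at H/2 = 2.350 m.
ȳ = (P₁·1.567 + P₂·2.350)/(P₁+P₂) = 1.799 m.

1.80 m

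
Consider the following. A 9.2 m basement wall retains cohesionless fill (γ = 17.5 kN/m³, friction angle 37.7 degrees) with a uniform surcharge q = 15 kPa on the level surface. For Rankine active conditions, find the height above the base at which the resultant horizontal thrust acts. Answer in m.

K_a = 0.2411.
Triangular part P₁ = ½K_aγH² = 178.5 at H/3 = 3.067 m; rectangular part P₂ = K_a q H = 33.27 at H/2 = 4.600 m.
ȳ = (P₁·3.067 + P₂·4.600)/(P₁+P₂) = 3.308 m.

3.31 m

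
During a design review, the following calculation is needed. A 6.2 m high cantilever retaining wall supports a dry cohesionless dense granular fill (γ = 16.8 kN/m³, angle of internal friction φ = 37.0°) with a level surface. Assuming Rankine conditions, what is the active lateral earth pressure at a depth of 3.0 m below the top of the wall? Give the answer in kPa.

12.5 kPa

K_a = (1 − sin φ)/(1 + sin φ) = 0.2486.
σ_h = K_a γ z = 0.2486 × 16.8 × 3.0 = 12.53 kPa.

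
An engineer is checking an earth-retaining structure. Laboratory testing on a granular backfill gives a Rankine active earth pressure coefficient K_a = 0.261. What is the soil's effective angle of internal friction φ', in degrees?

35.9°

K_a = tan²(45° − φ/2) ⇒ 45° − φ/2 = arctan(√0.261) = 27.06°.
φ = 2(45° − 27.06°) = 35.88°.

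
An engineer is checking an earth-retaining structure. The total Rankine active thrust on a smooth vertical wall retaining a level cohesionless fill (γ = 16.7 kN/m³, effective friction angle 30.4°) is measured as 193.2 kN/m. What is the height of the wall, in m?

K_a = 0.3280. P_a = ½ K_a γ H² ⇒ H = √(2P_a/(K_a γ)).
H = √(2×193.2/(0.3280×16.7)) = 8.399 m.

8.40 m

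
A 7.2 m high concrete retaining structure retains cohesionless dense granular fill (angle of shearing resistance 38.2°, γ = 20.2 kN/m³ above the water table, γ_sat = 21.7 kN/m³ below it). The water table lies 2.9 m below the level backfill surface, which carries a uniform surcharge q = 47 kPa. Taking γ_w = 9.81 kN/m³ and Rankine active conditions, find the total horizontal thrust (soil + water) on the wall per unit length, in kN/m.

K_a = tan²(45° − φ/2) = 0.2358.
γ' = 21.7 − 9.81 = 11.89 kN/m³. h₂ = H − d_w = 4.3 m.
σ'_h: at surface K_a·q = 11.08; at WT K_a(q+γd_w) = 24.89; at base K_a(q+γd_w+γ'h₂) = 36.95 kPa.
P₁ = ½(11.08+24.89)×2.9 = 52.16; P₂ = ½(24.89+36.95)×4.3 = 133.0; P_w = ½γ_w h₂² = 90.69.
Total = 52.16+133.0+90.69 = 275.8 kN/m.

276 kN/m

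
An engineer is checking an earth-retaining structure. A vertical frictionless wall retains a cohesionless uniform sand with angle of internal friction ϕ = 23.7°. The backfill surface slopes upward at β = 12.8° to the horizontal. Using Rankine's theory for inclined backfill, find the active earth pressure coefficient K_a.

K_a = cos β · (cos β − √(cos²β − cos²φ)) / (cos β + √(cos²β − cos²φ)).
cos β = 0.9751, cos φ = 0.9157, √(cos²β − cos²φ) = 0.3354.
K_a = 0.9751 × (0.9751 − 0.3354)/(0.9751 + 0.3354) = 0.4760.

0.476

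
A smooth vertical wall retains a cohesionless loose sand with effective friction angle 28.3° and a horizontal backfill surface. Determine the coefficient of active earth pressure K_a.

0.357

K_a = tan²(45° − φ/2) = tan²(30.85°) = 0.3568.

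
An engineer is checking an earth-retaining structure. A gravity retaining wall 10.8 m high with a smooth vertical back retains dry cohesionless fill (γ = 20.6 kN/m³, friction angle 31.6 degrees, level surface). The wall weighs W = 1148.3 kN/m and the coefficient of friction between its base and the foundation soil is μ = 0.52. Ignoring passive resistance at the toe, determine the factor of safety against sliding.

1.59

K_a = tan²(45° − 31.6°/2) = 0.3123.
P_a = ½K_aγH² = 0.5×0.3123×20.6×10.8² = 375.3 kN/m, acting at H/3 = 3.600 m above the base.
FS_sliding = μW / P_a = 0.52×1148.3 / 375.3 = 1.591.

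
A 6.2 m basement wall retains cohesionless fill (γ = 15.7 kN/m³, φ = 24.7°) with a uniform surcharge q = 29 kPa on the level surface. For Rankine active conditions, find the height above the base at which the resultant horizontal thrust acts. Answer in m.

K_a = 0.4106.
Triangular part P₁ = ½K_aγH² = 123.9 at H/3 = 2.067 m; rectangular part P₂ = K_a q H = 73.82 at H/2 = 3.100 m.
ȳ = (P₁·2.067 + P₂·3.100)/(P₁+P₂) = 2.452 m.

2.45 m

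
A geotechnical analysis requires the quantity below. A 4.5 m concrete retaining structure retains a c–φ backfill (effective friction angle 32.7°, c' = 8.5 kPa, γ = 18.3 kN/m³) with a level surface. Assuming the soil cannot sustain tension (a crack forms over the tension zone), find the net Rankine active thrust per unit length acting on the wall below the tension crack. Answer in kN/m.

K_a = 0.2985; √K_a = 0.5464.
Tension-crack depth z_c = 2c/(γ√K_a) = 2×8.5/(18.3×0.5464) = 1.700 m.
σ_a at base = K_a γ H − 2c√K_a = 0.2985×18.3×4.5 − 2×8.5×0.5464 = 15.29 kPa.
P_a = ½ × 15.29 × (H − z_c) = 0.5×15.29×2.800 = 21.41 kN/m.

21.4 kN/m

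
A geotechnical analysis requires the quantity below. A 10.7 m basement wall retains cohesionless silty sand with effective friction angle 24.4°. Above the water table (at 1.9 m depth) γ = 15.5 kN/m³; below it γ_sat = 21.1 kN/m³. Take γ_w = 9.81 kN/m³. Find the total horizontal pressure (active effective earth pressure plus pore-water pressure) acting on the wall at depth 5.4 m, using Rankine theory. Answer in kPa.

63.0 kPa

K_a = (1 − sin φ)/(1 + sin φ) = 0.4153.
γ' = 21.1 − 9.81 = 11.29 kN/m³.
Effective vertical stress at 5.4 m: σ'_v = 15.5×1.9 + 11.29×3.50 = 68.97 kPa.
σ'_h = K_a σ'_v = 0.4153 × 68.97 = 28.64 kPa; u = γ_w × 3.50 = 34.34 kPa.
Total σ_h = 28.64 + 34.34 = 62.98 kPa.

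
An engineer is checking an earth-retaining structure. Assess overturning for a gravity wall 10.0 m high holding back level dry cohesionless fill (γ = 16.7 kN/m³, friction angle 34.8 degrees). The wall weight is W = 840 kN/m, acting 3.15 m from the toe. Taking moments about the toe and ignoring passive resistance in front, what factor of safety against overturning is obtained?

3.48

K_a = tan²(45° − 34.8°/2) = 0.2733.
P_a = ½K_aγH² = 0.5×0.2733×16.7×10.0² = 228.2 kN/m, acting at H/3 = 3.333 m above the base.
Overturning moment M_o = P_a × H/3 = 228.2 × 3.333 = 760.7.
Resisting moment M_r = W × 3.15 = 840 × 3.15 = 2646.
FS_overturning = M_r/M_o = 2646/760.7 = 3.478.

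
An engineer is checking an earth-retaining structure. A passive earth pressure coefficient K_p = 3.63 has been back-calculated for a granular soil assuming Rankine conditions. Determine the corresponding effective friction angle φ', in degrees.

34.6°

K_p = (1+sin φ)/(1−sin φ) ⇒ sin φ = (K_p − 1)/(K_p + 1) = 0.5680.
φ = arcsin(0.5680) = 34.61°.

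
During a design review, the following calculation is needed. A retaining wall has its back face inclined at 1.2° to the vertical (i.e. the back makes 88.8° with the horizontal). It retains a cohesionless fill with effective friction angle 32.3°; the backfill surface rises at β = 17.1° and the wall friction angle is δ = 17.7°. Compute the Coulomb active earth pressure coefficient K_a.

0.359

K_a = sin²(α+φ) / [sin²α · sin(α−δ) · (1 + √{sin(φ+δ)sin(φ−β) / (sin(α−δ)sin(α+β))})²].
With α = 88.8°, φ = 32.3°, δ = 17.7°, β = 17.1°: K_a = 0.3589.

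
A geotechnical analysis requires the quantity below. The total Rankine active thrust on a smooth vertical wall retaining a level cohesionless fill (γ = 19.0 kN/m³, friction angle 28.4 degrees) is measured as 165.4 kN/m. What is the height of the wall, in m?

K_a = 0.3554. P_a = ½ K_a γ H² ⇒ H = √(2P_a/(K_a γ)).
H = √(2×165.4/(0.3554×19.0)) = 7.000 m.

7.00 m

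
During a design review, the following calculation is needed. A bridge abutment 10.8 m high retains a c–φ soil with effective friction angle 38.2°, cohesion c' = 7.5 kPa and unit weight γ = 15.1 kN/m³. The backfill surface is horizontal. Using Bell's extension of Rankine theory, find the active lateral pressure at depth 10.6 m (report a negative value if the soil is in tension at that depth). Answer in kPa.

30.5 kPa

K_a = (1 − sin φ)/(1 + sin φ) = 0.2358.
σ_a = K_a γ z − 2c√K_a = 0.2358×15.1×10.6 − 2×7.5×0.4856 = 30.46 kPa.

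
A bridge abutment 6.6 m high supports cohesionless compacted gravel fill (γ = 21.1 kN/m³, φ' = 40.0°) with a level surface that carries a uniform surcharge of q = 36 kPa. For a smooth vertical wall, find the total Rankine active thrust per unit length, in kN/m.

K_a = tan²(45° − φ/2) = 0.2174.
Soil triangle: ½ K_a γ H² = 0.5×0.2174×21.1×6.6² = 99.93 kN/m.
Surcharge rectangle: K_a q H = 0.2174×36×6.6 = 51.66 kN/m.
Total = 99.93 + 51.66 = 151.6 kN/m.

152 kN/m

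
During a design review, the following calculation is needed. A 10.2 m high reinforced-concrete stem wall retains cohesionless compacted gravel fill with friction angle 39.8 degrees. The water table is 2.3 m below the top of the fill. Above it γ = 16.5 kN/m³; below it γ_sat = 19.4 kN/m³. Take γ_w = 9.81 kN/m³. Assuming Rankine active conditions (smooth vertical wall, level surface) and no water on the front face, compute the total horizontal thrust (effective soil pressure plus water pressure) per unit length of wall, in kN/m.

K_a = tan²(45° − φ/2) = 0.2194.
γ' = 19.4 − 9.81 = 9.590 kN/m³. Depth below WT = 7.9 m.
σ'_h at WT = K_a γ d_w = 8.327 kPa; at base = 8.327 + K_a γ' × 7.9 = 24.95 kPa.
P₁ (0–2.3 m) = ½×8.327×2.3 = 9.577. P₂ (2.3–10.2 m) = ½(8.327+24.95)×7.9 = 131.5.
P_w = ½ γ_w h₂² = 0.5×9.81×7.9² = 306.1. Total = 9.577+131.5+306.1 = 447.1 kN/m.

447 kN/m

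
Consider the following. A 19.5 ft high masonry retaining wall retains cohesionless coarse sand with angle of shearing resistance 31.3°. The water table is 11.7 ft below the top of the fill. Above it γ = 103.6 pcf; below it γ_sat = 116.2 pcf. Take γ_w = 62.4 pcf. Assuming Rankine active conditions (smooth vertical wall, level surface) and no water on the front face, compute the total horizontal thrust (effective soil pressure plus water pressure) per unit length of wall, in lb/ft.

K_a = tan²(45° − φ/2) = 0.3162.
γ' = 116.2 − 62.4 = 53.80 pcf. Depth below WT = 7.8 ft.
σ'_h at WT = K_a γ d_w = 383.3 psf; at base = 383.3 + K_a γ' × 7.8 = 516.0 psf.
P₁ (0–11.7 ft) = ½×383.3×11.7 = 2242. P₂ (11.7–19.5 ft) = ½(383.3+516.0)×7.8 = 3507.
P_w = ½ γ_w h₂² = 0.5×62.4×7.8² = 1898. Total = 2242+3507+1898 = 7647 lb/ft.

7650 lb/ft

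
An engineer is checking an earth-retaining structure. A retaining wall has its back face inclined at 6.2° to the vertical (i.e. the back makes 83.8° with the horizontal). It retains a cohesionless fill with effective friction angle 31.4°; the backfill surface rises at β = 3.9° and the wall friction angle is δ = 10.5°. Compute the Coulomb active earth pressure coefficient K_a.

K_a = sin²(α+φ) / [sin²α · sin(α−δ) · (1 + √{sin(φ+δ)sin(φ−β) / (sin(α−δ)sin(α+β))})²].
With α = 83.8°, φ = 31.4°, δ = 10.5°, β = 3.9°: K_a = 0.3519.

0.352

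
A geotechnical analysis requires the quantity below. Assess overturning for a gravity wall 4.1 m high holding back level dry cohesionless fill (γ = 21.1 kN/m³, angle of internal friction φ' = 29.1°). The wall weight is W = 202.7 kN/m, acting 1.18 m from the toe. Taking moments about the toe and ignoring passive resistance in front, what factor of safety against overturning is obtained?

2.86

K_a = tan²(45° − 29.1°/2) = 0.3456.
P_a = ½K_aγH² = 0.5×0.3456×21.1×4.1² = 61.29 kN/m, acting at H/3 = 1.367 m above the base.
Overturning moment M_o = P_a × H/3 = 61.29 × 1.367 = 83.76.
Resisting moment M_r = W × 1.18 = 202.7 × 1.18 = 239.2.
FS_overturning = M_r/M_o = 239.2/83.76 = 2.856.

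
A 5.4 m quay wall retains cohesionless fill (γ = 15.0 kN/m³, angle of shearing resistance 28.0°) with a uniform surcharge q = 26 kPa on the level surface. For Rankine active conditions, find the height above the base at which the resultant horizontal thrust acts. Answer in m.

2.15 m

K_a = 0.3610.
Triangular part P₁ = ½K_aγH² = 78.96 at H/3 = 1.800 m; rectangular part P₂ = K_a q H = 50.69 at H/2 = 2.700 m.
ȳ = (P₁·1.800 + P₂·2.700)/(P₁+P₂) = 2.152 m.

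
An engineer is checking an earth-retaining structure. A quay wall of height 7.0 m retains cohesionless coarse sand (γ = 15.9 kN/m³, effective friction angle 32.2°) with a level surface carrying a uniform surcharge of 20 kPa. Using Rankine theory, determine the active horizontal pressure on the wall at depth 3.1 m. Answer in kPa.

21.1 kPa

K_a = (1 − sin φ)/(1 + sin φ) = 0.3047.
σ_v = γz + q = 15.9 × 3.1 + 20 = 69.29 kPa.
σ_h = K_a σ_v = 0.3047 × 69.29 = 21.12 kPa.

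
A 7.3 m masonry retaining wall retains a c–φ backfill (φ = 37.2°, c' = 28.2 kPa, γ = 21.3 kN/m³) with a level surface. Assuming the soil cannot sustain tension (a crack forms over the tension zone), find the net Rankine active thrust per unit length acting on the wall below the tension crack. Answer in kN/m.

10.1 kN/m

K_a = 0.2464; √K_a = 0.4964.
Tension-crack depth z_c = 2c/(γ√K_a) = 2×28.2/(21.3×0.4964) = 5.334 m.
σ_a at base = K_a γ H − 2c√K_a = 0.2464×21.3×7.3 − 2×28.2×0.4964 = 10.32 kPa.
P_a = ½ × 10.32 × (H − z_c) = 0.5×10.32×1.966 = 10.14 kN/m.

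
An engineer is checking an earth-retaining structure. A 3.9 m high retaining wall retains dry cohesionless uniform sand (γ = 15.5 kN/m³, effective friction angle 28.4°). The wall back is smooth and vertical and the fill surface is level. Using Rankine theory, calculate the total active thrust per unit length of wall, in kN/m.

K_a = tan²(45° − φ/2) = 0.3554.
P_a = ½ K_a γ H² = 0.5 × 0.3554 × 15.5 × 3.9² = 41.89 kN/m.

41.9 kN/m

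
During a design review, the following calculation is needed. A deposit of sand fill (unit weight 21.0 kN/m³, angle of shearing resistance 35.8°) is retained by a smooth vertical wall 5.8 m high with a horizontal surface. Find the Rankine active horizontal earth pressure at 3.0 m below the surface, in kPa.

16.5 kPa

K_a = (1 − sin φ)/(1 + sin φ) = 0.2619.
σ_h = K_a γ z = 0.2619 × 21.0 × 3.0 = 16.50 kPa.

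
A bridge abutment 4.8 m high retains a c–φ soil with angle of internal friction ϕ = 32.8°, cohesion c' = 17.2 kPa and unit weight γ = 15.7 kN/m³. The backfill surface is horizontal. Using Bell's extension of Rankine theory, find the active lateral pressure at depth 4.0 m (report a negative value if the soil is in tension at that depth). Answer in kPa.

K_a = (1 − sin φ)/(1 + sin φ) = 0.2973.
σ_a = K_a γ z − 2c√K_a = 0.2973×15.7×4.0 − 2×17.2×0.5452 = -0.08741 kPa.

-0.0874 kPa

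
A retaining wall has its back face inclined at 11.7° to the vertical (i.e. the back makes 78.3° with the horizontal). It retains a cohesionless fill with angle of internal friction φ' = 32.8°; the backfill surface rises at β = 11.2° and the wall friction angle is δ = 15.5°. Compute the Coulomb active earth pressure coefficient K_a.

0.422

K_a = sin²(α+φ) / [sin²α · sin(α−δ) · (1 + √{sin(φ+δ)sin(φ−β) / (sin(α−δ)sin(α+β))})²].
With α = 78.3°, φ = 32.8°, δ = 15.5°, β = 11.2°: K_a = 0.4216.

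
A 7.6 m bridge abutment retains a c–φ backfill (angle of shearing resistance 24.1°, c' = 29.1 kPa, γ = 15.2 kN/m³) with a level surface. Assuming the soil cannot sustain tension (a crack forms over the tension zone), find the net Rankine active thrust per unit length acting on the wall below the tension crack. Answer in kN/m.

9.15 kN/m

K_a = 0.4201; √K_a = 0.6482.
Tension-crack depth z_c = 2c/(γ√K_a) = 2×29.1/(15.2×0.6482) = 5.907 m.
σ_a at base = K_a γ H − 2c√K_a = 0.4201×15.2×7.6 − 2×29.1×0.6482 = 10.81 kPa.
P_a = ½ × 10.81 × (H − z_c) = 0.5×10.81×1.693 = 9.148 kN/m.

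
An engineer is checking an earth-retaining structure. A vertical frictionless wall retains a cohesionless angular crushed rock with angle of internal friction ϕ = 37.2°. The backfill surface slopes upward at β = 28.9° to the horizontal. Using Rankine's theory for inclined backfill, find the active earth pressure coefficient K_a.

K_a = cos β · (cos β − √(cos²β − cos²φ)) / (cos β + √(cos²β − cos²φ)).
cos β = 0.8755, cos φ = 0.7965, √(cos²β − cos²φ) = 0.3633.
K_a = 0.8755 × (0.8755 − 0.3633)/(0.8755 + 0.3633) = 0.3620.

0.362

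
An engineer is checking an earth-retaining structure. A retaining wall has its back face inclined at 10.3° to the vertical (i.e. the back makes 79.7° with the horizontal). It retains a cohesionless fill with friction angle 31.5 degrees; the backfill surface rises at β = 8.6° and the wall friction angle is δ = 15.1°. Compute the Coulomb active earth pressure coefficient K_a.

0.409

K_a = sin²(α+φ) / [sin²α · sin(α−δ) · (1 + √{sin(φ+δ)sin(φ−β) / (sin(α−δ)sin(α+β))})²].
With α = 79.7°, φ = 31.5°, δ = 15.1°, β = 8.6°: K_a = 0.4087.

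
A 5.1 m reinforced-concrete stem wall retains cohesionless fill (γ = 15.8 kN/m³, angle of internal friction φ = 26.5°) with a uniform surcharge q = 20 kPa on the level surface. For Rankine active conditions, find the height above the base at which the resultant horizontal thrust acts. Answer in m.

K_a = 0.3829.
Triangular part P₁ = ½K_aγH² = 78.69 at H/3 = 1.700 m; rectangular part P₂ = K_a q H = 39.06 at H/2 = 2.550 m.
ȳ = (P₁·1.700 + P₂·2.550)/(P₁+P₂) = 1.982 m.

1.98 m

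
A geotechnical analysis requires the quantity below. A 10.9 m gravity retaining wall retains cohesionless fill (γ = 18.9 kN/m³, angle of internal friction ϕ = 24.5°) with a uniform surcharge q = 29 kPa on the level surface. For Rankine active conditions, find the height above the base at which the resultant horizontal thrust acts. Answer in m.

K_a = 0.4137.
Triangular part P₁ = ½K_aγH² = 464.5 at H/3 = 3.633 m; rectangular part P₂ = K_a q H = 130.8 at H/2 = 5.450 m.
ȳ = (P₁·3.633 + P₂·5.450)/(P₁+P₂) = 4.032 m.

4.03 m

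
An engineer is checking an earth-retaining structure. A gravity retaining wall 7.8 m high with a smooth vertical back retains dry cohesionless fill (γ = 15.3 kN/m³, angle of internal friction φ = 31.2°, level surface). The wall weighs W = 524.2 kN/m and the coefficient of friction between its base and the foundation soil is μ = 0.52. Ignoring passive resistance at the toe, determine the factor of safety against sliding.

1.84

K_a = tan²(45° − 31.2°/2) = 0.3175.
P_a = ½K_aγH² = 0.5×0.3175×15.3×7.8² = 147.8 kN/m, acting at H/3 = 2.600 m above the base.
FS_sliding = μW / P_a = 0.52×524.2 / 147.8 = 1.845.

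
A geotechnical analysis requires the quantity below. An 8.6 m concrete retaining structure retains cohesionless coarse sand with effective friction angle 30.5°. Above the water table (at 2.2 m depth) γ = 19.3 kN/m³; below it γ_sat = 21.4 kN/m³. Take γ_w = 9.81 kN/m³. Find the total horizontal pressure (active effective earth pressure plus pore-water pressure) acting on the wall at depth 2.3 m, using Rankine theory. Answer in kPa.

K_a = (1 − sin φ)/(1 + sin φ) = 0.3267.
γ' = 21.4 − 9.81 = 11.59 kN/m³.
Effective vertical stress at 2.3 m: σ'_v = 19.3×2.2 + 11.59×0.1000 = 43.62 kPa.
σ'_h = K_a σ'_v = 0.3267 × 43.62 = 14.25 kPa; u = γ_w × 0.1000 = 0.9810 kPa.
Total σ_h = 14.25 + 0.9810 = 15.23 kPa.

15.2 kPa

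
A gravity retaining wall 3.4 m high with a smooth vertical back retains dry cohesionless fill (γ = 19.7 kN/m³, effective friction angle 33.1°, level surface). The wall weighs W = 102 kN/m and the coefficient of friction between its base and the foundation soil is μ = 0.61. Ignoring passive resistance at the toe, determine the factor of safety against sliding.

1.86

K_a = tan²(45° − 33.1°/2) = 0.2936.
P_a = ½K_aγH² = 0.5×0.2936×19.7×3.4² = 33.43 kN/m, acting at H/3 = 1.133 m above the base.
FS_sliding = μW / P_a = 0.61×102 / 33.43 = 1.861.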